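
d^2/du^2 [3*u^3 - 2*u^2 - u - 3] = 18*u - 4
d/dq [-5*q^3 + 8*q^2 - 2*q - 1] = -15*q^2 + 16*q - 2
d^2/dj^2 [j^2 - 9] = 2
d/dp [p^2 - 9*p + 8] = 2*p - 9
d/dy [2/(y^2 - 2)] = -4*y/(y^2 - 2)^2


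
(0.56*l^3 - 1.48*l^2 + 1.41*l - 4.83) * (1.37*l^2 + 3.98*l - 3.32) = 0.7672*l^5 + 0.2012*l^4 - 5.8179*l^3 + 3.9083*l^2 - 23.9046*l + 16.0356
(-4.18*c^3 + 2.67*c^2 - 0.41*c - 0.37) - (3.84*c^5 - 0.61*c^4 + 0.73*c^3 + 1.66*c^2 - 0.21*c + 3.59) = -3.84*c^5 + 0.61*c^4 - 4.91*c^3 + 1.01*c^2 - 0.2*c - 3.96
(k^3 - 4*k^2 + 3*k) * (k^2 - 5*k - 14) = k^5 - 9*k^4 + 9*k^3 + 41*k^2 - 42*k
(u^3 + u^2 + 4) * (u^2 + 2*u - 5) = u^5 + 3*u^4 - 3*u^3 - u^2 + 8*u - 20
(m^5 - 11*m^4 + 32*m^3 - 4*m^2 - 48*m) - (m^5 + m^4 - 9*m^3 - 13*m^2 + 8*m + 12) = -12*m^4 + 41*m^3 + 9*m^2 - 56*m - 12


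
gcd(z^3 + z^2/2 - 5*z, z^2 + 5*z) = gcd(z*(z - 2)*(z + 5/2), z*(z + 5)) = z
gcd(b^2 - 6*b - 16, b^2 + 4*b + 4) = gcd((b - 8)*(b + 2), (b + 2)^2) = b + 2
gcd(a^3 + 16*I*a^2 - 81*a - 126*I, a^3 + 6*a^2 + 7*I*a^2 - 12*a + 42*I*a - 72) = a + 3*I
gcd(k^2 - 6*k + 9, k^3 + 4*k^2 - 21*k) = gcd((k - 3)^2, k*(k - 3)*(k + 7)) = k - 3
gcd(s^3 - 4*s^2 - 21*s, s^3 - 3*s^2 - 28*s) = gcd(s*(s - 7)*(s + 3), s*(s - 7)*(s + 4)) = s^2 - 7*s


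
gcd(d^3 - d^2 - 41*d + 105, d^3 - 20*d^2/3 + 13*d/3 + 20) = d^2 - 8*d + 15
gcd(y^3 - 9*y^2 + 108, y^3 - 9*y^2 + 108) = y^3 - 9*y^2 + 108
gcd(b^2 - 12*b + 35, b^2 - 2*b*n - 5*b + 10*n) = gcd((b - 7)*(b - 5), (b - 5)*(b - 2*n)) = b - 5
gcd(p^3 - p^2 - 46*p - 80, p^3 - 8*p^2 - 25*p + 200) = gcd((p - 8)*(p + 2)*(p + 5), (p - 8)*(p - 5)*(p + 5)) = p^2 - 3*p - 40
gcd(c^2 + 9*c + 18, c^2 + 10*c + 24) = c + 6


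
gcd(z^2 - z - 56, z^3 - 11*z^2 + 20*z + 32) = z - 8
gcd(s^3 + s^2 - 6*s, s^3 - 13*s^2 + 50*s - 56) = s - 2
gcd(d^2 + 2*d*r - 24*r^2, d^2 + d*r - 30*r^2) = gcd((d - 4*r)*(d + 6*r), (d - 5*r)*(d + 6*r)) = d + 6*r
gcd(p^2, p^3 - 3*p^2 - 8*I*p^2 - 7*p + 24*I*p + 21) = 1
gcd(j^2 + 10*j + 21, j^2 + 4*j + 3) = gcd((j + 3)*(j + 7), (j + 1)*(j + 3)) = j + 3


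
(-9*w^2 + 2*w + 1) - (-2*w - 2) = -9*w^2 + 4*w + 3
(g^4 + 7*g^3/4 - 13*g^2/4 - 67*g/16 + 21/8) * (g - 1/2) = g^5 + 5*g^4/4 - 33*g^3/8 - 41*g^2/16 + 151*g/32 - 21/16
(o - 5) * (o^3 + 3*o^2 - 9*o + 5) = o^4 - 2*o^3 - 24*o^2 + 50*o - 25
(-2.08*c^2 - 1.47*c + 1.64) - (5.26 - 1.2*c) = -2.08*c^2 - 0.27*c - 3.62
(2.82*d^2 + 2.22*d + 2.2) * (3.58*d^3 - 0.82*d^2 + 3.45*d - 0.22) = 10.0956*d^5 + 5.6352*d^4 + 15.7846*d^3 + 5.2346*d^2 + 7.1016*d - 0.484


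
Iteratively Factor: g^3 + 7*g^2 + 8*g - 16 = (g - 1)*(g^2 + 8*g + 16) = (g - 1)*(g + 4)*(g + 4)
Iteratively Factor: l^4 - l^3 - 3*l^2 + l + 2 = (l + 1)*(l^3 - 2*l^2 - l + 2) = (l - 1)*(l + 1)*(l^2 - l - 2) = (l - 1)*(l + 1)^2*(l - 2)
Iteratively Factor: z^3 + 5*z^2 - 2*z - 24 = (z + 3)*(z^2 + 2*z - 8) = (z - 2)*(z + 3)*(z + 4)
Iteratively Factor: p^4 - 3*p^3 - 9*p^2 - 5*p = (p + 1)*(p^3 - 4*p^2 - 5*p) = (p + 1)^2*(p^2 - 5*p) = (p - 5)*(p + 1)^2*(p)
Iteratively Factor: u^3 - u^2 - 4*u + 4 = (u - 2)*(u^2 + u - 2) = (u - 2)*(u + 2)*(u - 1)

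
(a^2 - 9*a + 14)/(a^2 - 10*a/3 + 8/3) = 3*(a - 7)/(3*a - 4)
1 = 1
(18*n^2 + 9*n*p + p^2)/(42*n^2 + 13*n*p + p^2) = (3*n + p)/(7*n + p)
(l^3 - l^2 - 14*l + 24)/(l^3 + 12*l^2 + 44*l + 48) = (l^2 - 5*l + 6)/(l^2 + 8*l + 12)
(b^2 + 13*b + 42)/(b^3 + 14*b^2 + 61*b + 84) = (b + 6)/(b^2 + 7*b + 12)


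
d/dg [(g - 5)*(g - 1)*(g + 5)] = 3*g^2 - 2*g - 25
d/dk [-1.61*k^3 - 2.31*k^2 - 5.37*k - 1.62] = -4.83*k^2 - 4.62*k - 5.37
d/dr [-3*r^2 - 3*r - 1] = -6*r - 3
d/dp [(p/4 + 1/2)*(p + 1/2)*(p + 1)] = 3*p^2/4 + 7*p/4 + 7/8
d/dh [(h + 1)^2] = 2*h + 2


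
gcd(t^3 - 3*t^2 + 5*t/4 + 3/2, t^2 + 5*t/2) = 1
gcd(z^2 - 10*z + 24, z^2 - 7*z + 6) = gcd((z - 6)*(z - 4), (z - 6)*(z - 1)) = z - 6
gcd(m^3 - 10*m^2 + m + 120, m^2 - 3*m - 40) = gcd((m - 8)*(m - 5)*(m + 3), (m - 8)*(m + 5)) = m - 8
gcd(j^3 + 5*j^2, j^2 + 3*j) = j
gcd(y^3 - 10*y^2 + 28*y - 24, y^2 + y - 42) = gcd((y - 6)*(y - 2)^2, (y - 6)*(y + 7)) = y - 6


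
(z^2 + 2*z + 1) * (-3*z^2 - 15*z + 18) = -3*z^4 - 21*z^3 - 15*z^2 + 21*z + 18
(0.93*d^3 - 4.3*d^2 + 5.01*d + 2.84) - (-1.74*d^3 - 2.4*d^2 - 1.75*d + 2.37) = 2.67*d^3 - 1.9*d^2 + 6.76*d + 0.47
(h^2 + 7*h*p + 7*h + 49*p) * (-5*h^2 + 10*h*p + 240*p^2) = -5*h^4 - 25*h^3*p - 35*h^3 + 310*h^2*p^2 - 175*h^2*p + 1680*h*p^3 + 2170*h*p^2 + 11760*p^3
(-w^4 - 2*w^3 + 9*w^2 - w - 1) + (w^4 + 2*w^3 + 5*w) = 9*w^2 + 4*w - 1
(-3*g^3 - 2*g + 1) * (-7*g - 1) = 21*g^4 + 3*g^3 + 14*g^2 - 5*g - 1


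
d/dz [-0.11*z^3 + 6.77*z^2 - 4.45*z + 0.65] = -0.33*z^2 + 13.54*z - 4.45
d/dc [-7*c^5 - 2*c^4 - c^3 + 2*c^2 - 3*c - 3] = -35*c^4 - 8*c^3 - 3*c^2 + 4*c - 3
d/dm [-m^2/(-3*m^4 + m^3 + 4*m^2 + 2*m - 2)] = m*(-6*m^4 + m^3 - 2*m + 4)/(9*m^8 - 6*m^7 - 23*m^6 - 4*m^5 + 32*m^4 + 12*m^3 - 12*m^2 - 8*m + 4)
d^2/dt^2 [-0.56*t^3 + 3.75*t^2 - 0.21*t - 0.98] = 7.5 - 3.36*t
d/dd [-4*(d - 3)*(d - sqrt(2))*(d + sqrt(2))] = -12*d^2 + 24*d + 8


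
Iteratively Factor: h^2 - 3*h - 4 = (h + 1)*(h - 4)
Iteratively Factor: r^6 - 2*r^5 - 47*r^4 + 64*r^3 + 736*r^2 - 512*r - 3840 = (r - 4)*(r^5 + 2*r^4 - 39*r^3 - 92*r^2 + 368*r + 960) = (r - 5)*(r - 4)*(r^4 + 7*r^3 - 4*r^2 - 112*r - 192) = (r - 5)*(r - 4)^2*(r^3 + 11*r^2 + 40*r + 48) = (r - 5)*(r - 4)^2*(r + 3)*(r^2 + 8*r + 16) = (r - 5)*(r - 4)^2*(r + 3)*(r + 4)*(r + 4)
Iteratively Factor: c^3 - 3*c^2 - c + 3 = (c - 1)*(c^2 - 2*c - 3) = (c - 3)*(c - 1)*(c + 1)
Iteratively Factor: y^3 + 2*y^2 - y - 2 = (y + 2)*(y^2 - 1) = (y - 1)*(y + 2)*(y + 1)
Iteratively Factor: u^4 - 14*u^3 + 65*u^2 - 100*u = (u - 5)*(u^3 - 9*u^2 + 20*u) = (u - 5)*(u - 4)*(u^2 - 5*u) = u*(u - 5)*(u - 4)*(u - 5)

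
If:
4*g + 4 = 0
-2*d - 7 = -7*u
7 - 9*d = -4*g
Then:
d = 1/3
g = -1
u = 23/21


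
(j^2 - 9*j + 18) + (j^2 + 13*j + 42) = 2*j^2 + 4*j + 60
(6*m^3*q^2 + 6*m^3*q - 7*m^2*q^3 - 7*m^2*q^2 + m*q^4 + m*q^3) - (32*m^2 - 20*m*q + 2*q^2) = 6*m^3*q^2 + 6*m^3*q - 7*m^2*q^3 - 7*m^2*q^2 - 32*m^2 + m*q^4 + m*q^3 + 20*m*q - 2*q^2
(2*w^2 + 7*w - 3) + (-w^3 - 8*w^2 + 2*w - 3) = -w^3 - 6*w^2 + 9*w - 6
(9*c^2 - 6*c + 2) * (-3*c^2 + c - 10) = -27*c^4 + 27*c^3 - 102*c^2 + 62*c - 20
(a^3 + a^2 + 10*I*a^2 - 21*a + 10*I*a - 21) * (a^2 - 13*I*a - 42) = a^5 + a^4 - 3*I*a^4 + 67*a^3 - 3*I*a^3 + 67*a^2 - 147*I*a^2 + 882*a - 147*I*a + 882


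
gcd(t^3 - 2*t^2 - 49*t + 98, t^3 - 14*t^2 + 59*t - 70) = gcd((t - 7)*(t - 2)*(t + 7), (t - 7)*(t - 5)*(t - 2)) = t^2 - 9*t + 14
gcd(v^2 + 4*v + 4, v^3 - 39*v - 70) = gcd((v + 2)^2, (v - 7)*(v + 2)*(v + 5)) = v + 2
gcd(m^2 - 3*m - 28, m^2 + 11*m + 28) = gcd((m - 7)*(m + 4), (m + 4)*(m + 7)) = m + 4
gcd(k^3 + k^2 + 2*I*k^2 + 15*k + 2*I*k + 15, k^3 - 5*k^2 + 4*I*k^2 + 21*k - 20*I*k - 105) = k - 3*I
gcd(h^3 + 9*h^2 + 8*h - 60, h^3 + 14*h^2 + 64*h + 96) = h + 6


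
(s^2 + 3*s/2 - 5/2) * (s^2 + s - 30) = s^4 + 5*s^3/2 - 31*s^2 - 95*s/2 + 75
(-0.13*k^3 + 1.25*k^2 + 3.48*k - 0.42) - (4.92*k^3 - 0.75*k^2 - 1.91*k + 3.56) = -5.05*k^3 + 2.0*k^2 + 5.39*k - 3.98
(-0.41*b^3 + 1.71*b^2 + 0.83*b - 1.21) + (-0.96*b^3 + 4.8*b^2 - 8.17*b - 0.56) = -1.37*b^3 + 6.51*b^2 - 7.34*b - 1.77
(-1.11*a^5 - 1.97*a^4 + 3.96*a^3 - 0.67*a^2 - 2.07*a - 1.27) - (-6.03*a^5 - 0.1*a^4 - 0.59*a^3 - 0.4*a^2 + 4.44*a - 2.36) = 4.92*a^5 - 1.87*a^4 + 4.55*a^3 - 0.27*a^2 - 6.51*a + 1.09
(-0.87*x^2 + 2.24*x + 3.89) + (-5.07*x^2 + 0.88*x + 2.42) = -5.94*x^2 + 3.12*x + 6.31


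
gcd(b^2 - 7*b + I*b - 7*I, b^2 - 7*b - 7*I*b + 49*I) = b - 7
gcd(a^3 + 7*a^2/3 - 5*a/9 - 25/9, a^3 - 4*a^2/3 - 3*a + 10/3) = a^2 + 2*a/3 - 5/3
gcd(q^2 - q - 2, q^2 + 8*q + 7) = q + 1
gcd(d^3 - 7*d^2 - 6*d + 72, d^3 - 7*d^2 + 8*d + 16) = d - 4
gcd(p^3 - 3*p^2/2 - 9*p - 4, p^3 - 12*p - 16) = p^2 - 2*p - 8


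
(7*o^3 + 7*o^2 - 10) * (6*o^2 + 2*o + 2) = 42*o^5 + 56*o^4 + 28*o^3 - 46*o^2 - 20*o - 20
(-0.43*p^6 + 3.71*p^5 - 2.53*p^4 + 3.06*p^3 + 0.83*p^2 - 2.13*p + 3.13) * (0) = 0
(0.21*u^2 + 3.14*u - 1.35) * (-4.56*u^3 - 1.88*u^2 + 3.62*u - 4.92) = -0.9576*u^5 - 14.7132*u^4 + 1.013*u^3 + 12.8716*u^2 - 20.3358*u + 6.642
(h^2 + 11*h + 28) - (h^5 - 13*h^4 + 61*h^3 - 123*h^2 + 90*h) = -h^5 + 13*h^4 - 61*h^3 + 124*h^2 - 79*h + 28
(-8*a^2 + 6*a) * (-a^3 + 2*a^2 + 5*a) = 8*a^5 - 22*a^4 - 28*a^3 + 30*a^2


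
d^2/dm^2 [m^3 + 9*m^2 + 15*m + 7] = 6*m + 18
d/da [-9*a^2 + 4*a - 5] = 4 - 18*a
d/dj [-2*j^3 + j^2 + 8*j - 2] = -6*j^2 + 2*j + 8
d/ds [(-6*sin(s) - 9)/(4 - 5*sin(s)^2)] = 6*(-15*sin(s) + 5*cos(s)^2 - 9)*cos(s)/(5*sin(s)^2 - 4)^2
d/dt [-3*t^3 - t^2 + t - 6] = -9*t^2 - 2*t + 1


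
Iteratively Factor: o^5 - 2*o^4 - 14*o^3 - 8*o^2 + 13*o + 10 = (o - 1)*(o^4 - o^3 - 15*o^2 - 23*o - 10) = (o - 1)*(o + 2)*(o^3 - 3*o^2 - 9*o - 5) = (o - 1)*(o + 1)*(o + 2)*(o^2 - 4*o - 5) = (o - 5)*(o - 1)*(o + 1)*(o + 2)*(o + 1)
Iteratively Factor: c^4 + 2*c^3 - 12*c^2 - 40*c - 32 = (c + 2)*(c^3 - 12*c - 16) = (c + 2)^2*(c^2 - 2*c - 8) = (c + 2)^3*(c - 4)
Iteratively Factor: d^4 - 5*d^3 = (d)*(d^3 - 5*d^2) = d^2*(d^2 - 5*d) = d^2*(d - 5)*(d)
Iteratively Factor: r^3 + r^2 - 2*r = (r + 2)*(r^2 - r) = r*(r + 2)*(r - 1)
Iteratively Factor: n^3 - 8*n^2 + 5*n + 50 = (n - 5)*(n^2 - 3*n - 10) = (n - 5)^2*(n + 2)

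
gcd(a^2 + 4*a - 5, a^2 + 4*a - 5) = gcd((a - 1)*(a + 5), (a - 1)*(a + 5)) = a^2 + 4*a - 5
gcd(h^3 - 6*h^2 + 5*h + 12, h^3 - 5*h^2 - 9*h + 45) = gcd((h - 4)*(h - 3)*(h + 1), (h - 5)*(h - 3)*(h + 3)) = h - 3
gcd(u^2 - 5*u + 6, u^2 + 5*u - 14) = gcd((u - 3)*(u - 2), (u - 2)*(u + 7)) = u - 2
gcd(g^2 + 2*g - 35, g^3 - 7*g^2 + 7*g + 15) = g - 5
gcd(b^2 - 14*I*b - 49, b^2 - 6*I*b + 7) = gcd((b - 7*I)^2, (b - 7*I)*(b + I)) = b - 7*I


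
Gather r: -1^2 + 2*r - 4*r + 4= 3 - 2*r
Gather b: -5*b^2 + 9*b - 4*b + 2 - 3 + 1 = -5*b^2 + 5*b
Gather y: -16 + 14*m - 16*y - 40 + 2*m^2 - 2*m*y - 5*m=2*m^2 + 9*m + y*(-2*m - 16) - 56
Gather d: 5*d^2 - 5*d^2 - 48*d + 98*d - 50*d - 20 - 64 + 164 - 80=0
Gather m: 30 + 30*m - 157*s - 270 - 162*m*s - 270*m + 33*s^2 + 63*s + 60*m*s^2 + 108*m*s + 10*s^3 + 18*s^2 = m*(60*s^2 - 54*s - 240) + 10*s^3 + 51*s^2 - 94*s - 240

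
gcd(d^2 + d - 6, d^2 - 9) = d + 3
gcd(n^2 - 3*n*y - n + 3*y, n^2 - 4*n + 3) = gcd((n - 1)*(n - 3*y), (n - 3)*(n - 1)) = n - 1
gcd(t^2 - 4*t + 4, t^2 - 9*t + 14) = t - 2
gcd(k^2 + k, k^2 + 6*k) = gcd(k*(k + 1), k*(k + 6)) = k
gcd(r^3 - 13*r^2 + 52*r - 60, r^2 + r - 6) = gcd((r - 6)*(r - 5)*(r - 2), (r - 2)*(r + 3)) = r - 2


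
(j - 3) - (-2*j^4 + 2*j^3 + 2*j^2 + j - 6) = 2*j^4 - 2*j^3 - 2*j^2 + 3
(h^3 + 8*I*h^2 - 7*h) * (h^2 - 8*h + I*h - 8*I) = h^5 - 8*h^4 + 9*I*h^4 - 15*h^3 - 72*I*h^3 + 120*h^2 - 7*I*h^2 + 56*I*h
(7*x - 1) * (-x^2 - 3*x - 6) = -7*x^3 - 20*x^2 - 39*x + 6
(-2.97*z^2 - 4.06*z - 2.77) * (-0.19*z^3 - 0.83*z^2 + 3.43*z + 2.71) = 0.5643*z^5 + 3.2365*z^4 - 6.291*z^3 - 19.6754*z^2 - 20.5037*z - 7.5067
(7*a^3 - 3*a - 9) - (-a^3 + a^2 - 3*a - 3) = 8*a^3 - a^2 - 6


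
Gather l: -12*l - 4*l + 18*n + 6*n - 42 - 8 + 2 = -16*l + 24*n - 48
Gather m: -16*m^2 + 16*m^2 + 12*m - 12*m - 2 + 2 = 0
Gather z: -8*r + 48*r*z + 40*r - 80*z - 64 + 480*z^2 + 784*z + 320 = 32*r + 480*z^2 + z*(48*r + 704) + 256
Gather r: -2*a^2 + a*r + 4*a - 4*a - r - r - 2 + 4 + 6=-2*a^2 + r*(a - 2) + 8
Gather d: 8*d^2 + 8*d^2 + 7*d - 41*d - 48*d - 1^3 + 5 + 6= 16*d^2 - 82*d + 10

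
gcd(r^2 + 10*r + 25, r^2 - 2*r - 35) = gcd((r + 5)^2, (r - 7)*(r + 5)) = r + 5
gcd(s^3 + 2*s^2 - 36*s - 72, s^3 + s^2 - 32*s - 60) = s^2 - 4*s - 12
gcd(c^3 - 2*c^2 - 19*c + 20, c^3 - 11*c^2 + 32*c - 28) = 1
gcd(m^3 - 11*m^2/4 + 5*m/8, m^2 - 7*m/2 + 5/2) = m - 5/2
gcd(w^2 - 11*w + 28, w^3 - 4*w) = 1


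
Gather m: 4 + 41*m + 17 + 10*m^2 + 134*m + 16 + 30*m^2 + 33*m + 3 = 40*m^2 + 208*m + 40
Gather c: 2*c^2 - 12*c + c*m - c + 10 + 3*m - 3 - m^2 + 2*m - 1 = 2*c^2 + c*(m - 13) - m^2 + 5*m + 6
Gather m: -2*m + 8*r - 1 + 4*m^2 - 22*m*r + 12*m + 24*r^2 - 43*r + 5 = 4*m^2 + m*(10 - 22*r) + 24*r^2 - 35*r + 4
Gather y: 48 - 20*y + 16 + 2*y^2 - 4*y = 2*y^2 - 24*y + 64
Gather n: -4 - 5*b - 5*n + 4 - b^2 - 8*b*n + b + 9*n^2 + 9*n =-b^2 - 4*b + 9*n^2 + n*(4 - 8*b)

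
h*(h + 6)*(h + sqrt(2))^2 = h^4 + 2*sqrt(2)*h^3 + 6*h^3 + 2*h^2 + 12*sqrt(2)*h^2 + 12*h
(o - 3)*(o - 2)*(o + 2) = o^3 - 3*o^2 - 4*o + 12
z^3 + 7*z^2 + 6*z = z*(z + 1)*(z + 6)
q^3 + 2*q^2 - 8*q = q*(q - 2)*(q + 4)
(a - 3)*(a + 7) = a^2 + 4*a - 21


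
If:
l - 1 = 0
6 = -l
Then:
No Solution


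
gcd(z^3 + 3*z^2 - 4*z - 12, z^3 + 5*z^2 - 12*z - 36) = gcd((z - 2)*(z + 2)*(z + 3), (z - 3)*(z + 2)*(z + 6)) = z + 2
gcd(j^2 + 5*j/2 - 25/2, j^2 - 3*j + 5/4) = j - 5/2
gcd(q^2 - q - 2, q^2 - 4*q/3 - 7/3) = q + 1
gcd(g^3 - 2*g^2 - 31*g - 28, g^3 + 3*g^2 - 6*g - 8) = g^2 + 5*g + 4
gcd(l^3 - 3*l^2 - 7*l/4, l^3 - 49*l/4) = l^2 - 7*l/2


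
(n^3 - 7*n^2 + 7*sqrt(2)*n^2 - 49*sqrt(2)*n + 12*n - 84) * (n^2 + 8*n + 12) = n^5 + n^4 + 7*sqrt(2)*n^4 - 32*n^3 + 7*sqrt(2)*n^3 - 308*sqrt(2)*n^2 - 72*n^2 - 588*sqrt(2)*n - 528*n - 1008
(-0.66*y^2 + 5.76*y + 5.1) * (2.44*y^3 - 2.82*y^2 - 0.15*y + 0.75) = -1.6104*y^5 + 15.9156*y^4 - 3.7002*y^3 - 15.741*y^2 + 3.555*y + 3.825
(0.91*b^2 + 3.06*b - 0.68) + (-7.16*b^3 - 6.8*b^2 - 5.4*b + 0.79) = -7.16*b^3 - 5.89*b^2 - 2.34*b + 0.11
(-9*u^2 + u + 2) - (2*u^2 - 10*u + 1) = -11*u^2 + 11*u + 1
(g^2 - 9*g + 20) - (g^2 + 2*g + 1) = 19 - 11*g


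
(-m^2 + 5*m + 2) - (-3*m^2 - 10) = 2*m^2 + 5*m + 12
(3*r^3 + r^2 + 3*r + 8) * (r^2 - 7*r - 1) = 3*r^5 - 20*r^4 - 7*r^3 - 14*r^2 - 59*r - 8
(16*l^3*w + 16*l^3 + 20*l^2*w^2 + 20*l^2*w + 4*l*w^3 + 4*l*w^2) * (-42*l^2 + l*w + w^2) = -672*l^5*w - 672*l^5 - 824*l^4*w^2 - 824*l^4*w - 132*l^3*w^3 - 132*l^3*w^2 + 24*l^2*w^4 + 24*l^2*w^3 + 4*l*w^5 + 4*l*w^4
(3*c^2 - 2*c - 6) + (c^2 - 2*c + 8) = 4*c^2 - 4*c + 2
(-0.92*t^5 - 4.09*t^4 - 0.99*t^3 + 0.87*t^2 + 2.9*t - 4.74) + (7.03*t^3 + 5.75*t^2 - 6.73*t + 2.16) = -0.92*t^5 - 4.09*t^4 + 6.04*t^3 + 6.62*t^2 - 3.83*t - 2.58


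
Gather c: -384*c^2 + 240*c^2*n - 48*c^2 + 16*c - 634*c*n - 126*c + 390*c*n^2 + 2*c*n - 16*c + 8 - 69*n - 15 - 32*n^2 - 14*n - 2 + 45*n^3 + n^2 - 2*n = c^2*(240*n - 432) + c*(390*n^2 - 632*n - 126) + 45*n^3 - 31*n^2 - 85*n - 9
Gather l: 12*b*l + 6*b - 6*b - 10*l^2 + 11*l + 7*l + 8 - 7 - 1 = -10*l^2 + l*(12*b + 18)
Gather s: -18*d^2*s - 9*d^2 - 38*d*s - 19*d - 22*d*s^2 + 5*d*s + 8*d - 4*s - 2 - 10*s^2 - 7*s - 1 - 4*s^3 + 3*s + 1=-9*d^2 - 11*d - 4*s^3 + s^2*(-22*d - 10) + s*(-18*d^2 - 33*d - 8) - 2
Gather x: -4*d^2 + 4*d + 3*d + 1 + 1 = -4*d^2 + 7*d + 2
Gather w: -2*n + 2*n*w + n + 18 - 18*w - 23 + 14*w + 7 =-n + w*(2*n - 4) + 2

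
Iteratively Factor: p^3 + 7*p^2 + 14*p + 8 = (p + 1)*(p^2 + 6*p + 8) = (p + 1)*(p + 2)*(p + 4)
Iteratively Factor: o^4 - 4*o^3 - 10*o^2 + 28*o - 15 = (o + 3)*(o^3 - 7*o^2 + 11*o - 5) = (o - 1)*(o + 3)*(o^2 - 6*o + 5) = (o - 5)*(o - 1)*(o + 3)*(o - 1)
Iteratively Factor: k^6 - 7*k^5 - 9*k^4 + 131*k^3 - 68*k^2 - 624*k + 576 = (k + 3)*(k^5 - 10*k^4 + 21*k^3 + 68*k^2 - 272*k + 192) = (k - 1)*(k + 3)*(k^4 - 9*k^3 + 12*k^2 + 80*k - 192) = (k - 4)*(k - 1)*(k + 3)*(k^3 - 5*k^2 - 8*k + 48) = (k - 4)*(k - 1)*(k + 3)^2*(k^2 - 8*k + 16) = (k - 4)^2*(k - 1)*(k + 3)^2*(k - 4)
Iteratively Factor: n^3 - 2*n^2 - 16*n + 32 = (n - 4)*(n^2 + 2*n - 8) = (n - 4)*(n + 4)*(n - 2)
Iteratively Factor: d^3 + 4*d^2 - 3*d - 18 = (d - 2)*(d^2 + 6*d + 9) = (d - 2)*(d + 3)*(d + 3)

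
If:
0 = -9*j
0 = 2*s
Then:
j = 0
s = 0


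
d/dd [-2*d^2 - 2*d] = -4*d - 2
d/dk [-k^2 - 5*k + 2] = -2*k - 5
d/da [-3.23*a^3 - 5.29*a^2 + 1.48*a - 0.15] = -9.69*a^2 - 10.58*a + 1.48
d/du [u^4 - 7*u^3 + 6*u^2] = u*(4*u^2 - 21*u + 12)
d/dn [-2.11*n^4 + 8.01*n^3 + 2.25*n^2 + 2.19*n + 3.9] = -8.44*n^3 + 24.03*n^2 + 4.5*n + 2.19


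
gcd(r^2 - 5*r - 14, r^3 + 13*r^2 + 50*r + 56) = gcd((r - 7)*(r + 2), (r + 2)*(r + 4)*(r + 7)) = r + 2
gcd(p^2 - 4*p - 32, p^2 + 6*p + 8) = p + 4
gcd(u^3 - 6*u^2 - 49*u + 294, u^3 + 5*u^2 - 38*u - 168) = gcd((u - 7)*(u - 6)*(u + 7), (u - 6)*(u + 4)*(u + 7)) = u^2 + u - 42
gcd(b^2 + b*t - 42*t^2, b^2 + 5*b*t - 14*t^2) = b + 7*t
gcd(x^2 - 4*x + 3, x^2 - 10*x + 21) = x - 3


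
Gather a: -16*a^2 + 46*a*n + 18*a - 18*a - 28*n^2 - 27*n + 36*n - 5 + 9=-16*a^2 + 46*a*n - 28*n^2 + 9*n + 4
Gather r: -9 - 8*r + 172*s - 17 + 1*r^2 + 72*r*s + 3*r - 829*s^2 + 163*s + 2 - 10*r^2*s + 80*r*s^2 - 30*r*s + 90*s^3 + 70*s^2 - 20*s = r^2*(1 - 10*s) + r*(80*s^2 + 42*s - 5) + 90*s^3 - 759*s^2 + 315*s - 24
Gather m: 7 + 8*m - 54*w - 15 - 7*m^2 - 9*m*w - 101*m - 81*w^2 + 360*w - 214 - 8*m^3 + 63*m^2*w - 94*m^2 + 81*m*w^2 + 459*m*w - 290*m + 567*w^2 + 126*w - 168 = -8*m^3 + m^2*(63*w - 101) + m*(81*w^2 + 450*w - 383) + 486*w^2 + 432*w - 390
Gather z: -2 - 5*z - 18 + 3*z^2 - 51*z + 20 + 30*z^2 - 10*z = 33*z^2 - 66*z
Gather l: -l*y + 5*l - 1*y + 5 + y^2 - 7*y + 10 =l*(5 - y) + y^2 - 8*y + 15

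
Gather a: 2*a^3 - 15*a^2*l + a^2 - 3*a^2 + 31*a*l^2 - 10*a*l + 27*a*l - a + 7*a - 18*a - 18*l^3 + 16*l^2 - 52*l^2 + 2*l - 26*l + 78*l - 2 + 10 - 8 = 2*a^3 + a^2*(-15*l - 2) + a*(31*l^2 + 17*l - 12) - 18*l^3 - 36*l^2 + 54*l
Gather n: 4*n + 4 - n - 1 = 3*n + 3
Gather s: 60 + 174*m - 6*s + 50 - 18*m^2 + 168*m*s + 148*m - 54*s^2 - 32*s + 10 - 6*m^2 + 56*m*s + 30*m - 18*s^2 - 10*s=-24*m^2 + 352*m - 72*s^2 + s*(224*m - 48) + 120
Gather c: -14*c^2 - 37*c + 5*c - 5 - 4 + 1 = -14*c^2 - 32*c - 8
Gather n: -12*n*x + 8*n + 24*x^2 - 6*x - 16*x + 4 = n*(8 - 12*x) + 24*x^2 - 22*x + 4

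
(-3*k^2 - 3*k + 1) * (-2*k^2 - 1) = 6*k^4 + 6*k^3 + k^2 + 3*k - 1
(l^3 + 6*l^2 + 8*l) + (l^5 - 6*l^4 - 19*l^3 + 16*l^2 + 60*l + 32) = l^5 - 6*l^4 - 18*l^3 + 22*l^2 + 68*l + 32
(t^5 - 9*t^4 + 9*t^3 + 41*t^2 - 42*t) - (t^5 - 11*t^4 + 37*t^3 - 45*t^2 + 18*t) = 2*t^4 - 28*t^3 + 86*t^2 - 60*t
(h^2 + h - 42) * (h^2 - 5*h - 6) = h^4 - 4*h^3 - 53*h^2 + 204*h + 252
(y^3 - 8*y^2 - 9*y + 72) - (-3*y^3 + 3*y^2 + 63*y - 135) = 4*y^3 - 11*y^2 - 72*y + 207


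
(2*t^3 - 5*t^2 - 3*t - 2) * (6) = 12*t^3 - 30*t^2 - 18*t - 12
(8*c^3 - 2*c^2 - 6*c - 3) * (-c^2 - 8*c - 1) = -8*c^5 - 62*c^4 + 14*c^3 + 53*c^2 + 30*c + 3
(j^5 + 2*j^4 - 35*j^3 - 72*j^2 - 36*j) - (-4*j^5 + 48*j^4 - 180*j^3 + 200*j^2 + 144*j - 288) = 5*j^5 - 46*j^4 + 145*j^3 - 272*j^2 - 180*j + 288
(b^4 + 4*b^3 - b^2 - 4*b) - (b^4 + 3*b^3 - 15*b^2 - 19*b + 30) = b^3 + 14*b^2 + 15*b - 30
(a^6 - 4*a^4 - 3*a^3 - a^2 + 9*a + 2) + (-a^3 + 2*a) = a^6 - 4*a^4 - 4*a^3 - a^2 + 11*a + 2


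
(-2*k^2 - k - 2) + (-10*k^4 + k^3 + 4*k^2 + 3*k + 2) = -10*k^4 + k^3 + 2*k^2 + 2*k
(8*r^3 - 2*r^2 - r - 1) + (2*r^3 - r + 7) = 10*r^3 - 2*r^2 - 2*r + 6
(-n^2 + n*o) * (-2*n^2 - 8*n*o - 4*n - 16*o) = 2*n^4 + 6*n^3*o + 4*n^3 - 8*n^2*o^2 + 12*n^2*o - 16*n*o^2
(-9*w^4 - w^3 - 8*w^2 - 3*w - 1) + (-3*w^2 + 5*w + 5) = -9*w^4 - w^3 - 11*w^2 + 2*w + 4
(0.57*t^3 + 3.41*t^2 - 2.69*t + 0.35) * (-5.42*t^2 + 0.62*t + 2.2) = -3.0894*t^5 - 18.1288*t^4 + 17.948*t^3 + 3.9372*t^2 - 5.701*t + 0.77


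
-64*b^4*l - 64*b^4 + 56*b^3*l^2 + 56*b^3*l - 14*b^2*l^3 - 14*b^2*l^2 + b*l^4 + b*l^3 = (-8*b + l)*(-4*b + l)*(-2*b + l)*(b*l + b)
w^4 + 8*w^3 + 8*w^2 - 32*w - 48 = (w - 2)*(w + 2)^2*(w + 6)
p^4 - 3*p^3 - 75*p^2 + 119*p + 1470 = (p - 7)^2*(p + 5)*(p + 6)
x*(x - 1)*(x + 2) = x^3 + x^2 - 2*x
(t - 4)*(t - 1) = t^2 - 5*t + 4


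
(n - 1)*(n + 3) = n^2 + 2*n - 3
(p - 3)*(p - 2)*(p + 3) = p^3 - 2*p^2 - 9*p + 18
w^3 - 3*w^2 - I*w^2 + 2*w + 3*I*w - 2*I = (w - 2)*(w - 1)*(w - I)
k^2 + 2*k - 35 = (k - 5)*(k + 7)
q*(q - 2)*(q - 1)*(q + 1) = q^4 - 2*q^3 - q^2 + 2*q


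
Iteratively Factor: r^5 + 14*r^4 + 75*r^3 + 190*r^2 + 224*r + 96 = (r + 3)*(r^4 + 11*r^3 + 42*r^2 + 64*r + 32) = (r + 2)*(r + 3)*(r^3 + 9*r^2 + 24*r + 16) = (r + 1)*(r + 2)*(r + 3)*(r^2 + 8*r + 16) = (r + 1)*(r + 2)*(r + 3)*(r + 4)*(r + 4)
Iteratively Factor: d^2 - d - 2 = (d + 1)*(d - 2)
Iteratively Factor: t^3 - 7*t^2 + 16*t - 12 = (t - 3)*(t^2 - 4*t + 4) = (t - 3)*(t - 2)*(t - 2)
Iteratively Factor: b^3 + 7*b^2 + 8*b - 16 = (b - 1)*(b^2 + 8*b + 16) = (b - 1)*(b + 4)*(b + 4)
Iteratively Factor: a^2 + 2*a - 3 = (a - 1)*(a + 3)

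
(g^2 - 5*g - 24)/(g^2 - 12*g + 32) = (g + 3)/(g - 4)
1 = 1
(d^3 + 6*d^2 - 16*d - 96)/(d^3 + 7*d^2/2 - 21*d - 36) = 2*(d + 4)/(2*d + 3)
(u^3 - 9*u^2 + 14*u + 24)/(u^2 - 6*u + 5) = (u^3 - 9*u^2 + 14*u + 24)/(u^2 - 6*u + 5)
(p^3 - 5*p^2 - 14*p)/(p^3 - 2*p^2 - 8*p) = (p - 7)/(p - 4)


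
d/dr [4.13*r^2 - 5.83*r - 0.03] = 8.26*r - 5.83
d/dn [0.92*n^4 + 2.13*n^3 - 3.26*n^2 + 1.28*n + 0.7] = 3.68*n^3 + 6.39*n^2 - 6.52*n + 1.28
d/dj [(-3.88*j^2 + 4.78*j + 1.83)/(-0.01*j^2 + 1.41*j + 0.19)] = (-5.423*j^2 - 1.4378*j - 1.6721)/(0.0001*j^4 - 0.0282*j^3 + 1.9843*j^2 + 0.5358*j + 0.0361)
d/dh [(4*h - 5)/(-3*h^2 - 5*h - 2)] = 3*(4*h^2 - 10*h - 11)/(9*h^4 + 30*h^3 + 37*h^2 + 20*h + 4)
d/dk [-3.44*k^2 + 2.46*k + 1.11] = 2.46 - 6.88*k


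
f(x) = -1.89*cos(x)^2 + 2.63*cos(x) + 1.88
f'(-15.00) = 3.58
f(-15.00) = -1.21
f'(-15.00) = 3.58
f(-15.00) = -1.21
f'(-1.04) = 0.62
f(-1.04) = 2.73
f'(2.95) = -1.21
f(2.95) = -2.52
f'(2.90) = -1.51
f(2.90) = -2.46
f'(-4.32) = -3.77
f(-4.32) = 0.60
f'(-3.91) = -3.72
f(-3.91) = -0.99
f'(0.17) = 0.19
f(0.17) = 2.64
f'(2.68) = -2.68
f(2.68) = -1.99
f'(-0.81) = 0.02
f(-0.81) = 2.79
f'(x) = 3.78*sin(x)*cos(x) - 2.63*sin(x)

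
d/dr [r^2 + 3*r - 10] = 2*r + 3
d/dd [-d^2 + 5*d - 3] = 5 - 2*d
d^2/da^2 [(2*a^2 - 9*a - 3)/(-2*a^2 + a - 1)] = 8*(8*a^3 + 12*a^2 - 18*a + 1)/(8*a^6 - 12*a^5 + 18*a^4 - 13*a^3 + 9*a^2 - 3*a + 1)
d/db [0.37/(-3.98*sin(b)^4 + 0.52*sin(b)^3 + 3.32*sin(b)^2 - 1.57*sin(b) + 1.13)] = (5.8904*sin(b)^3 - 0.5772*sin(b)^2 - 2.4568*sin(b) + 0.5809)*cos(b)/(-3.98*sin(b)^4 + 0.52*sin(b)^3 + 3.32*sin(b)^2 - 1.57*sin(b) + 1.13)^2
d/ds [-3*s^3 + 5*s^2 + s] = -9*s^2 + 10*s + 1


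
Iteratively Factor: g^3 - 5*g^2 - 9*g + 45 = (g - 5)*(g^2 - 9) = (g - 5)*(g + 3)*(g - 3)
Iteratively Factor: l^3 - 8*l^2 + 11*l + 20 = (l + 1)*(l^2 - 9*l + 20) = (l - 4)*(l + 1)*(l - 5)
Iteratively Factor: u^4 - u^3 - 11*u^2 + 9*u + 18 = (u + 3)*(u^3 - 4*u^2 + u + 6) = (u - 3)*(u + 3)*(u^2 - u - 2) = (u - 3)*(u + 1)*(u + 3)*(u - 2)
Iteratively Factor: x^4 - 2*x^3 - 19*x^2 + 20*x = (x + 4)*(x^3 - 6*x^2 + 5*x) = (x - 5)*(x + 4)*(x^2 - x) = x*(x - 5)*(x + 4)*(x - 1)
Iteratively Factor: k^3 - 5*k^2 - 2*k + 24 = (k - 4)*(k^2 - k - 6) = (k - 4)*(k + 2)*(k - 3)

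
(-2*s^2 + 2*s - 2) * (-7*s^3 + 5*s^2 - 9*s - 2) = 14*s^5 - 24*s^4 + 42*s^3 - 24*s^2 + 14*s + 4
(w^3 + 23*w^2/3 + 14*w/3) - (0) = w^3 + 23*w^2/3 + 14*w/3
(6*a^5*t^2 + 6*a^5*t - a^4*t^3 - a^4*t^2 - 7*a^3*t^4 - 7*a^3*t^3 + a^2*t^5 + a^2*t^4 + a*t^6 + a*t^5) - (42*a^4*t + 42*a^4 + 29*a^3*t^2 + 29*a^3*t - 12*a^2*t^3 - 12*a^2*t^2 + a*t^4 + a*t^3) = 6*a^5*t^2 + 6*a^5*t - a^4*t^3 - a^4*t^2 - 42*a^4*t - 42*a^4 - 7*a^3*t^4 - 7*a^3*t^3 - 29*a^3*t^2 - 29*a^3*t + a^2*t^5 + a^2*t^4 + 12*a^2*t^3 + 12*a^2*t^2 + a*t^6 + a*t^5 - a*t^4 - a*t^3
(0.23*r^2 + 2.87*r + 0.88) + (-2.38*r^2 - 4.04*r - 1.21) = -2.15*r^2 - 1.17*r - 0.33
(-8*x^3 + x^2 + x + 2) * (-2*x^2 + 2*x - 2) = 16*x^5 - 18*x^4 + 16*x^3 - 4*x^2 + 2*x - 4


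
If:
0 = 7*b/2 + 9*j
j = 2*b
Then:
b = 0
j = 0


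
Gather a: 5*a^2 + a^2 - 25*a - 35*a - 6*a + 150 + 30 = 6*a^2 - 66*a + 180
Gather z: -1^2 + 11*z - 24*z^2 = -24*z^2 + 11*z - 1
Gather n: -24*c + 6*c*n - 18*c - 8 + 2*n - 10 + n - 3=-42*c + n*(6*c + 3) - 21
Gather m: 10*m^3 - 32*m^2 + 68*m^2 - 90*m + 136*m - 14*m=10*m^3 + 36*m^2 + 32*m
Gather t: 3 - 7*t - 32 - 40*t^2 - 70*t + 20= -40*t^2 - 77*t - 9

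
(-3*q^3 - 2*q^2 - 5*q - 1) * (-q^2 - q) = 3*q^5 + 5*q^4 + 7*q^3 + 6*q^2 + q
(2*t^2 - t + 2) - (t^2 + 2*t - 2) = t^2 - 3*t + 4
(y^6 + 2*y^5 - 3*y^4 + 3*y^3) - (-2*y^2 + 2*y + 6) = y^6 + 2*y^5 - 3*y^4 + 3*y^3 + 2*y^2 - 2*y - 6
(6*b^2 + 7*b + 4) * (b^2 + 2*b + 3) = 6*b^4 + 19*b^3 + 36*b^2 + 29*b + 12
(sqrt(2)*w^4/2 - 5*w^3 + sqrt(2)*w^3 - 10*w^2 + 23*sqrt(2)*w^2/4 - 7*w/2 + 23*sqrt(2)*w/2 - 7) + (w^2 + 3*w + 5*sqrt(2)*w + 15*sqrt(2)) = sqrt(2)*w^4/2 - 5*w^3 + sqrt(2)*w^3 - 9*w^2 + 23*sqrt(2)*w^2/4 - w/2 + 33*sqrt(2)*w/2 - 7 + 15*sqrt(2)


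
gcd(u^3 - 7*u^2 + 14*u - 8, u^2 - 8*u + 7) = u - 1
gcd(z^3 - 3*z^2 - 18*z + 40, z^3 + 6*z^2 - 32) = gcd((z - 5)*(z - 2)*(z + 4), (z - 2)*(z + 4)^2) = z^2 + 2*z - 8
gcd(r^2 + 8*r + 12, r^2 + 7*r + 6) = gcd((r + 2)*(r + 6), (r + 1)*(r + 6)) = r + 6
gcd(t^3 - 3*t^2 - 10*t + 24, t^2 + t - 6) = t^2 + t - 6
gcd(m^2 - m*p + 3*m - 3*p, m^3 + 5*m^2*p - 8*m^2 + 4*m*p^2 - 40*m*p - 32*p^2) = 1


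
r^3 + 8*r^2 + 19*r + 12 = (r + 1)*(r + 3)*(r + 4)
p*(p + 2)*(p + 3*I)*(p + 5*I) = p^4 + 2*p^3 + 8*I*p^3 - 15*p^2 + 16*I*p^2 - 30*p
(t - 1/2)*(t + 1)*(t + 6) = t^3 + 13*t^2/2 + 5*t/2 - 3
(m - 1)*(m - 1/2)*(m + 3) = m^3 + 3*m^2/2 - 4*m + 3/2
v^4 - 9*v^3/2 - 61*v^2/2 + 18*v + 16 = (v - 8)*(v - 1)*(v + 1/2)*(v + 4)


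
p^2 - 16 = (p - 4)*(p + 4)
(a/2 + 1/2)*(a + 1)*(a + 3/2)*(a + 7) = a^4/2 + 21*a^3/4 + 57*a^2/4 + 59*a/4 + 21/4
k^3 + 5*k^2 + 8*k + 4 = (k + 1)*(k + 2)^2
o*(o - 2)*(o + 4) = o^3 + 2*o^2 - 8*o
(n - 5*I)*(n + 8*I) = n^2 + 3*I*n + 40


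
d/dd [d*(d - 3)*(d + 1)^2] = 4*d^3 - 3*d^2 - 10*d - 3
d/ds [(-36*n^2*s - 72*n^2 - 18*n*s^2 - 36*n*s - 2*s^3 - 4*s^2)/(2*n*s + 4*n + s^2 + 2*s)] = 2*s*(-4*n - s)/(4*n^2 + 4*n*s + s^2)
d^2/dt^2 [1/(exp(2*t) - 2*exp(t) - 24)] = 2*((1 - 2*exp(t))*(-exp(2*t) + 2*exp(t) + 24) - 4*(1 - exp(t))^2*exp(t))*exp(t)/(-exp(2*t) + 2*exp(t) + 24)^3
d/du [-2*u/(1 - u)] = -2/(u - 1)^2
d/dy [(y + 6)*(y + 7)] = 2*y + 13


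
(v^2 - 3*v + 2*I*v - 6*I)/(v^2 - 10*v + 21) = (v + 2*I)/(v - 7)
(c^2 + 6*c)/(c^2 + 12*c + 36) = c/(c + 6)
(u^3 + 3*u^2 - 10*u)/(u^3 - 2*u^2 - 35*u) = (u - 2)/(u - 7)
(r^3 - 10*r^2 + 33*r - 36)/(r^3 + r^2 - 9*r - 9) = (r^2 - 7*r + 12)/(r^2 + 4*r + 3)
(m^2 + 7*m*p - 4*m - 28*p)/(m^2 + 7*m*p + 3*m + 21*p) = (m - 4)/(m + 3)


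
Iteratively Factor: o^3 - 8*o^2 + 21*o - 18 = (o - 3)*(o^2 - 5*o + 6) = (o - 3)^2*(o - 2)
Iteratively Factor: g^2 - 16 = (g - 4)*(g + 4)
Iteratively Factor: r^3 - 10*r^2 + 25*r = (r)*(r^2 - 10*r + 25) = r*(r - 5)*(r - 5)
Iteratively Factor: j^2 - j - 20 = (j + 4)*(j - 5)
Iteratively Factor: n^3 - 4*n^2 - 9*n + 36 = (n + 3)*(n^2 - 7*n + 12) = (n - 3)*(n + 3)*(n - 4)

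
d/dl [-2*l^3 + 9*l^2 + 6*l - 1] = -6*l^2 + 18*l + 6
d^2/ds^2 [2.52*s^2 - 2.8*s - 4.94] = 5.04000000000000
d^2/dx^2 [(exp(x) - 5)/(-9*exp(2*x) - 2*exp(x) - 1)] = (-81*exp(4*x) + 1638*exp(3*x) + 324*exp(2*x) - 158*exp(x) - 11)*exp(x)/(729*exp(6*x) + 486*exp(5*x) + 351*exp(4*x) + 116*exp(3*x) + 39*exp(2*x) + 6*exp(x) + 1)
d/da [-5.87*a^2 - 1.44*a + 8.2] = -11.74*a - 1.44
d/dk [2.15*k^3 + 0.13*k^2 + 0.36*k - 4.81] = 6.45*k^2 + 0.26*k + 0.36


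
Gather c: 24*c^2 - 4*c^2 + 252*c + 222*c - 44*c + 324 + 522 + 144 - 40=20*c^2 + 430*c + 950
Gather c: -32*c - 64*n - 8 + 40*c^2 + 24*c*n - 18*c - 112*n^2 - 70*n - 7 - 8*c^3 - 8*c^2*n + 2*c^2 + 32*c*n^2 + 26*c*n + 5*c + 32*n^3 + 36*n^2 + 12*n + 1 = -8*c^3 + c^2*(42 - 8*n) + c*(32*n^2 + 50*n - 45) + 32*n^3 - 76*n^2 - 122*n - 14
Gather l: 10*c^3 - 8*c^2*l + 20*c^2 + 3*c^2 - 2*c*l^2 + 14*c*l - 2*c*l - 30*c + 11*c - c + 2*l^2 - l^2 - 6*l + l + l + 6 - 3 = 10*c^3 + 23*c^2 - 20*c + l^2*(1 - 2*c) + l*(-8*c^2 + 12*c - 4) + 3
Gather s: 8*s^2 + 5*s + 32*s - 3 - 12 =8*s^2 + 37*s - 15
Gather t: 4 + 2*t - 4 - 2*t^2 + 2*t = -2*t^2 + 4*t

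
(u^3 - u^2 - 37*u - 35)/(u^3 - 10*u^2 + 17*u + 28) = (u + 5)/(u - 4)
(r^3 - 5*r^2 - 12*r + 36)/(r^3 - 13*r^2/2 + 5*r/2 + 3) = 2*(r^2 + r - 6)/(2*r^2 - r - 1)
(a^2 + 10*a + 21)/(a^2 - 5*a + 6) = (a^2 + 10*a + 21)/(a^2 - 5*a + 6)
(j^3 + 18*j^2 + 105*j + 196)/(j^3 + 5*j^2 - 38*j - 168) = (j + 7)/(j - 6)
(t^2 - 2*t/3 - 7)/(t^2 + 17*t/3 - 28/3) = (3*t^2 - 2*t - 21)/(3*t^2 + 17*t - 28)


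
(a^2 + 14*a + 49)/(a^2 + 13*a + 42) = (a + 7)/(a + 6)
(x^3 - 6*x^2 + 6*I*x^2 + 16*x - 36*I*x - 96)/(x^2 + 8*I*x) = x - 6 - 2*I + 12*I/x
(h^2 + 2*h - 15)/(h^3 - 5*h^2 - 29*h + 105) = 1/(h - 7)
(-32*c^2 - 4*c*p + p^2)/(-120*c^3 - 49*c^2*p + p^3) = (4*c + p)/(15*c^2 + 8*c*p + p^2)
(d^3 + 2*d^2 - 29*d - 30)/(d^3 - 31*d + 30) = (d + 1)/(d - 1)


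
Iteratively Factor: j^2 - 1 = (j - 1)*(j + 1)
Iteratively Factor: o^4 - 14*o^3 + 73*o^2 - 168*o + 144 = (o - 3)*(o^3 - 11*o^2 + 40*o - 48) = (o - 4)*(o - 3)*(o^2 - 7*o + 12) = (o - 4)^2*(o - 3)*(o - 3)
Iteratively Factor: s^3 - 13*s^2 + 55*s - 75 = (s - 3)*(s^2 - 10*s + 25) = (s - 5)*(s - 3)*(s - 5)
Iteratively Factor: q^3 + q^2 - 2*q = (q + 2)*(q^2 - q) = (q - 1)*(q + 2)*(q)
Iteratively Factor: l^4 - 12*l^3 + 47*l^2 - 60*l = (l - 3)*(l^3 - 9*l^2 + 20*l) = (l - 5)*(l - 3)*(l^2 - 4*l) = l*(l - 5)*(l - 3)*(l - 4)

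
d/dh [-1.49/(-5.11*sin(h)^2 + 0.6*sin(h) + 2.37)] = (0.894 - 15.2278*sin(h))*cos(h)/(-5.11*sin(h)^2 + 0.6*sin(h) + 2.37)^2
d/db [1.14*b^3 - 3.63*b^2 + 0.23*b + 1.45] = 3.42*b^2 - 7.26*b + 0.23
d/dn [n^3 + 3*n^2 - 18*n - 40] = 3*n^2 + 6*n - 18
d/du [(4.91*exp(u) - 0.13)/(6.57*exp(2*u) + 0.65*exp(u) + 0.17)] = (-32.2587*exp(2*u) + 1.7082*exp(u) + 0.9192)*exp(u)/(43.1649*exp(4*u) + 8.541*exp(3*u) + 2.6563*exp(2*u) + 0.221*exp(u) + 0.0289)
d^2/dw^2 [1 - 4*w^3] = -24*w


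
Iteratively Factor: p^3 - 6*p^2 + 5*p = (p - 5)*(p^2 - p) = p*(p - 5)*(p - 1)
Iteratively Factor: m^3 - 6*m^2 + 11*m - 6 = (m - 2)*(m^2 - 4*m + 3) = (m - 3)*(m - 2)*(m - 1)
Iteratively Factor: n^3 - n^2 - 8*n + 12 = (n - 2)*(n^2 + n - 6) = (n - 2)*(n + 3)*(n - 2)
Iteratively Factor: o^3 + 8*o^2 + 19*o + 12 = (o + 3)*(o^2 + 5*o + 4) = (o + 1)*(o + 3)*(o + 4)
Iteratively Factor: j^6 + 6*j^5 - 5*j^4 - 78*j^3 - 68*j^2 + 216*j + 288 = (j + 3)*(j^5 + 3*j^4 - 14*j^3 - 36*j^2 + 40*j + 96) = (j - 2)*(j + 3)*(j^4 + 5*j^3 - 4*j^2 - 44*j - 48) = (j - 2)*(j + 2)*(j + 3)*(j^3 + 3*j^2 - 10*j - 24) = (j - 3)*(j - 2)*(j + 2)*(j + 3)*(j^2 + 6*j + 8) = (j - 3)*(j - 2)*(j + 2)*(j + 3)*(j + 4)*(j + 2)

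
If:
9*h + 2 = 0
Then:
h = -2/9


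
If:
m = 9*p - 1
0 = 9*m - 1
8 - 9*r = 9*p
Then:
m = 1/9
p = 10/81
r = 62/81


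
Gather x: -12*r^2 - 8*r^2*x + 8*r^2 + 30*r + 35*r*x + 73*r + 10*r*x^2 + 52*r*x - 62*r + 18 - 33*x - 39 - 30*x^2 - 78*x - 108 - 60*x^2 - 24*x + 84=-4*r^2 + 41*r + x^2*(10*r - 90) + x*(-8*r^2 + 87*r - 135) - 45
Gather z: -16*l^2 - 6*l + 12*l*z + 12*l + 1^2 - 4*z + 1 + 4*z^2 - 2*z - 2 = -16*l^2 + 6*l + 4*z^2 + z*(12*l - 6)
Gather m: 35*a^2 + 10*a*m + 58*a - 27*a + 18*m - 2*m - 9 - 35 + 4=35*a^2 + 31*a + m*(10*a + 16) - 40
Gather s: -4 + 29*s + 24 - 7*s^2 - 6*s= -7*s^2 + 23*s + 20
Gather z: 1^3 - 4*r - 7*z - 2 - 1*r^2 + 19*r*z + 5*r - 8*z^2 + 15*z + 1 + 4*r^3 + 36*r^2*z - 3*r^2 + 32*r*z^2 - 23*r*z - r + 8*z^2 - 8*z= 4*r^3 - 4*r^2 + 32*r*z^2 + z*(36*r^2 - 4*r)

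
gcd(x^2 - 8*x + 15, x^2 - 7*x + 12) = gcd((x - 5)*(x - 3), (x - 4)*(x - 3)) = x - 3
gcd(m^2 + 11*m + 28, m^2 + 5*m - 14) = m + 7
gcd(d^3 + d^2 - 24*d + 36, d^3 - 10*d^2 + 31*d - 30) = d^2 - 5*d + 6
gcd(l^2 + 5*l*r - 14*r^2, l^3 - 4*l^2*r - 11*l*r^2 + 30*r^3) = -l + 2*r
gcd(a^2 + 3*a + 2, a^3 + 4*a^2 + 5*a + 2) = a^2 + 3*a + 2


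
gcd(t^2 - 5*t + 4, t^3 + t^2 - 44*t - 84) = 1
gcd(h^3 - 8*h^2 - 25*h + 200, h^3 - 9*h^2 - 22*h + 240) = h^2 - 3*h - 40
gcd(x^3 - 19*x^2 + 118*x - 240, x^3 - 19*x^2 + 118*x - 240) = x^3 - 19*x^2 + 118*x - 240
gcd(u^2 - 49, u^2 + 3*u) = 1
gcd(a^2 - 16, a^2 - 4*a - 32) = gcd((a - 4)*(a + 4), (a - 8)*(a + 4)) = a + 4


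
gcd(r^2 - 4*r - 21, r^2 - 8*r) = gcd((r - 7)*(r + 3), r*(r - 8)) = 1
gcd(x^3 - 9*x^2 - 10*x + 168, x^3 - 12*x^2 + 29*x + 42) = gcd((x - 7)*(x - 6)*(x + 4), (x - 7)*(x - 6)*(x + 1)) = x^2 - 13*x + 42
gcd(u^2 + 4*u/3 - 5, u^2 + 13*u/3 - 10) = u - 5/3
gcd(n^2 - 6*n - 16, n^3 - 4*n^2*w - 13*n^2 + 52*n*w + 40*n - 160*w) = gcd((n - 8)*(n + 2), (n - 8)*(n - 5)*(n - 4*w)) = n - 8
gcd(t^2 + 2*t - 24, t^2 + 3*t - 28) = t - 4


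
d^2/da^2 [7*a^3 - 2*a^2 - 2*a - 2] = 42*a - 4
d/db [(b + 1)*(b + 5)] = 2*b + 6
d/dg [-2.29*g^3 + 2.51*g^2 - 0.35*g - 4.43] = -6.87*g^2 + 5.02*g - 0.35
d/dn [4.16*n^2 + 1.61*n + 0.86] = 8.32*n + 1.61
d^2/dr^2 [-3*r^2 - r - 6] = -6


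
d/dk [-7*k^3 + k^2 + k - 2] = -21*k^2 + 2*k + 1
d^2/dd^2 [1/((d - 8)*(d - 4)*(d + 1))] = 2*(6*d^4 - 88*d^3 + 423*d^2 - 756*d + 752)/(d^9 - 33*d^8 + 423*d^7 - 2555*d^6 + 6348*d^5 + 2256*d^4 - 31168*d^3 + 4608*d^2 + 61440*d + 32768)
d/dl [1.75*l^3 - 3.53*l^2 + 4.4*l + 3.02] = 5.25*l^2 - 7.06*l + 4.4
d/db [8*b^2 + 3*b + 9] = 16*b + 3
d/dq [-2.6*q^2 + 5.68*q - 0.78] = 5.68 - 5.2*q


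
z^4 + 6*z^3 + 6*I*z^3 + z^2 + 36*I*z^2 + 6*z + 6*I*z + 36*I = (z + 6)*(z - I)*(z + I)*(z + 6*I)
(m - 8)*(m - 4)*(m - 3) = m^3 - 15*m^2 + 68*m - 96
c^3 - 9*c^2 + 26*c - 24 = (c - 4)*(c - 3)*(c - 2)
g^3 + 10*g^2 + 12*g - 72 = (g - 2)*(g + 6)^2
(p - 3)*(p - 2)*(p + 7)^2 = p^4 + 9*p^3 - 15*p^2 - 161*p + 294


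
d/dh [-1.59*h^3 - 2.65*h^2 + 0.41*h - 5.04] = -4.77*h^2 - 5.3*h + 0.41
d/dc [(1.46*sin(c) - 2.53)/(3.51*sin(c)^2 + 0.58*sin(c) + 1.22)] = (-5.1246*sin(c)^2 + 17.7606*sin(c) + 3.2486)*cos(c)/(12.3201*sin(c)^4 + 4.0716*sin(c)^3 + 8.9008*sin(c)^2 + 1.4152*sin(c) + 1.4884)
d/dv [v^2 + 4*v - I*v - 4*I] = 2*v + 4 - I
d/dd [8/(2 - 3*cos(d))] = -24*sin(d)/(3*cos(d) - 2)^2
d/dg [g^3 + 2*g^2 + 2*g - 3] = 3*g^2 + 4*g + 2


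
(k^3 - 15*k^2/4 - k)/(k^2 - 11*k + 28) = k*(4*k + 1)/(4*(k - 7))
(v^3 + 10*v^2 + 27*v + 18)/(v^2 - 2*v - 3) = (v^2 + 9*v + 18)/(v - 3)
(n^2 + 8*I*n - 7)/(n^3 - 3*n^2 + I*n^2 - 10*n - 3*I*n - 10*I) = (n + 7*I)/(n^2 - 3*n - 10)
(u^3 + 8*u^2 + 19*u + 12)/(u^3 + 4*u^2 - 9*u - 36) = (u + 1)/(u - 3)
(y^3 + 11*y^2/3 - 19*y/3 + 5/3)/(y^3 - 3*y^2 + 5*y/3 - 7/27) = 9*(y^2 + 4*y - 5)/(9*y^2 - 24*y + 7)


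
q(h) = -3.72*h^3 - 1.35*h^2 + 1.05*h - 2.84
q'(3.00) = -107.49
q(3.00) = -112.28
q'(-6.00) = -384.51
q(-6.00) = 745.78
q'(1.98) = -48.05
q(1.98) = -34.93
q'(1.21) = -18.56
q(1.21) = -10.14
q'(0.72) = -6.68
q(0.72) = -4.17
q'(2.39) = -69.15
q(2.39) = -58.83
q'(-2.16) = -45.19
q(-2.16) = 26.08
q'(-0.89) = -5.39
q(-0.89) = -2.22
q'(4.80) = -269.04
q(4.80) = -440.31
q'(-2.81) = -79.48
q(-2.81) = 66.09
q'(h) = -11.16*h^2 - 2.7*h + 1.05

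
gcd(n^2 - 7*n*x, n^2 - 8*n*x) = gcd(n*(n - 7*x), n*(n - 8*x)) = n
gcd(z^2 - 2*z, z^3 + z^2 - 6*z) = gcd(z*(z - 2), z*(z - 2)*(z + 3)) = z^2 - 2*z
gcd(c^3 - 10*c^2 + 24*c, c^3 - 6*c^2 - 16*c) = c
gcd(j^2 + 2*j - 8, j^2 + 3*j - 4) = j + 4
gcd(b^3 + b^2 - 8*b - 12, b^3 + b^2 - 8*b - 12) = b^3 + b^2 - 8*b - 12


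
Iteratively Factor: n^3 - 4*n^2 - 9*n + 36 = (n - 3)*(n^2 - n - 12) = (n - 4)*(n - 3)*(n + 3)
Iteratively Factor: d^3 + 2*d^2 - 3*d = (d)*(d^2 + 2*d - 3) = d*(d + 3)*(d - 1)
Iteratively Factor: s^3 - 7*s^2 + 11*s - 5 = (s - 5)*(s^2 - 2*s + 1) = (s - 5)*(s - 1)*(s - 1)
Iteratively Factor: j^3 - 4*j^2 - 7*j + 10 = (j + 2)*(j^2 - 6*j + 5) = (j - 1)*(j + 2)*(j - 5)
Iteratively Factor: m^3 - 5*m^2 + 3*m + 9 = (m + 1)*(m^2 - 6*m + 9) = (m - 3)*(m + 1)*(m - 3)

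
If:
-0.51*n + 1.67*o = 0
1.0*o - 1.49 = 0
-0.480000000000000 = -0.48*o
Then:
No Solution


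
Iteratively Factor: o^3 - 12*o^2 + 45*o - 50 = (o - 5)*(o^2 - 7*o + 10) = (o - 5)^2*(o - 2)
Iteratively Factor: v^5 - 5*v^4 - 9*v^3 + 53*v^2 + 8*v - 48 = (v - 4)*(v^4 - v^3 - 13*v^2 + v + 12) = (v - 4)*(v + 3)*(v^3 - 4*v^2 - v + 4) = (v - 4)^2*(v + 3)*(v^2 - 1) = (v - 4)^2*(v - 1)*(v + 3)*(v + 1)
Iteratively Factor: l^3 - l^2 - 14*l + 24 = (l + 4)*(l^2 - 5*l + 6) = (l - 2)*(l + 4)*(l - 3)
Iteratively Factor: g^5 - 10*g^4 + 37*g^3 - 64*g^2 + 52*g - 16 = (g - 1)*(g^4 - 9*g^3 + 28*g^2 - 36*g + 16) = (g - 2)*(g - 1)*(g^3 - 7*g^2 + 14*g - 8) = (g - 2)*(g - 1)^2*(g^2 - 6*g + 8) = (g - 2)^2*(g - 1)^2*(g - 4)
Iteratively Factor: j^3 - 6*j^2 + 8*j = (j - 2)*(j^2 - 4*j) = j*(j - 2)*(j - 4)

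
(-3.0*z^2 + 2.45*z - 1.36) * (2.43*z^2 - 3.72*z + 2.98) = -7.29*z^4 + 17.1135*z^3 - 21.3588*z^2 + 12.3602*z - 4.0528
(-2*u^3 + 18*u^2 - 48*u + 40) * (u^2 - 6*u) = -2*u^5 + 30*u^4 - 156*u^3 + 328*u^2 - 240*u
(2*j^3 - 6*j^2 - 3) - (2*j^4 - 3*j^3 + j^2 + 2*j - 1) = -2*j^4 + 5*j^3 - 7*j^2 - 2*j - 2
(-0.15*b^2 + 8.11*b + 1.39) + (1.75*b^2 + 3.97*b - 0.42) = 1.6*b^2 + 12.08*b + 0.97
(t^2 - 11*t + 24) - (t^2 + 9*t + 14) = 10 - 20*t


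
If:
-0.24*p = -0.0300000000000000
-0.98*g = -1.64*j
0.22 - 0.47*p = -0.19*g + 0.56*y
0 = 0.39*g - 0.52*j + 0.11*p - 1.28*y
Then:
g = -1.00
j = -0.60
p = 0.12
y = -0.05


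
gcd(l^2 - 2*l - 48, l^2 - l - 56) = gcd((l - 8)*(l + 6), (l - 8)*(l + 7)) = l - 8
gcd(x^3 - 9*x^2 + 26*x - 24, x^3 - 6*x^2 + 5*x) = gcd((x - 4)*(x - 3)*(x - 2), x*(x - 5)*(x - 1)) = 1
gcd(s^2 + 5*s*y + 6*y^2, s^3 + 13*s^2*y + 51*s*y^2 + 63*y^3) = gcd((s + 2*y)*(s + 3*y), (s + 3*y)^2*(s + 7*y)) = s + 3*y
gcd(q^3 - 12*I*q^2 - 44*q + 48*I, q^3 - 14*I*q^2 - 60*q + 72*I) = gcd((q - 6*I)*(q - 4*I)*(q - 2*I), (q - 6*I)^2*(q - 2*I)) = q^2 - 8*I*q - 12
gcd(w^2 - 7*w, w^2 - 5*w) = w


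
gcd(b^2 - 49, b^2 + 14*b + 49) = b + 7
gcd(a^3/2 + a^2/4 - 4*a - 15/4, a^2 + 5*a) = 1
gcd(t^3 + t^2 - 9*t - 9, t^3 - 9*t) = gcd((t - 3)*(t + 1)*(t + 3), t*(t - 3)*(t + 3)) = t^2 - 9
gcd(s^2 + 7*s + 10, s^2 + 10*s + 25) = s + 5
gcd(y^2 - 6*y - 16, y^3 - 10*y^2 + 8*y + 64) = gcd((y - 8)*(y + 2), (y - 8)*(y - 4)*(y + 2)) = y^2 - 6*y - 16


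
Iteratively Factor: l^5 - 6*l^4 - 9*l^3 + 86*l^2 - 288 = (l - 4)*(l^4 - 2*l^3 - 17*l^2 + 18*l + 72) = (l - 4)*(l - 3)*(l^3 + l^2 - 14*l - 24) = (l - 4)*(l - 3)*(l + 3)*(l^2 - 2*l - 8) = (l - 4)^2*(l - 3)*(l + 3)*(l + 2)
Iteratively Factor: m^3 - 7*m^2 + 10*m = (m - 2)*(m^2 - 5*m) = m*(m - 2)*(m - 5)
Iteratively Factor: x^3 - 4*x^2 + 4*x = (x - 2)*(x^2 - 2*x) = x*(x - 2)*(x - 2)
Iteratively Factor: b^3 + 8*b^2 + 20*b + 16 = (b + 2)*(b^2 + 6*b + 8) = (b + 2)*(b + 4)*(b + 2)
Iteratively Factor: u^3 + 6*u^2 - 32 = (u - 2)*(u^2 + 8*u + 16) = (u - 2)*(u + 4)*(u + 4)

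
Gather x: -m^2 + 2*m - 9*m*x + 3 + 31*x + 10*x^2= -m^2 + 2*m + 10*x^2 + x*(31 - 9*m) + 3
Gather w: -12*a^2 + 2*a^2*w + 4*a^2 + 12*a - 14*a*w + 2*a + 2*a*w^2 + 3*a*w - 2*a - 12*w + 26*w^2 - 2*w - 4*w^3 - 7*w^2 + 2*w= -8*a^2 + 12*a - 4*w^3 + w^2*(2*a + 19) + w*(2*a^2 - 11*a - 12)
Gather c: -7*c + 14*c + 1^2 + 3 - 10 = 7*c - 6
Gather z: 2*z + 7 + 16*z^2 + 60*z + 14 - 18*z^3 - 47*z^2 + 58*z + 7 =-18*z^3 - 31*z^2 + 120*z + 28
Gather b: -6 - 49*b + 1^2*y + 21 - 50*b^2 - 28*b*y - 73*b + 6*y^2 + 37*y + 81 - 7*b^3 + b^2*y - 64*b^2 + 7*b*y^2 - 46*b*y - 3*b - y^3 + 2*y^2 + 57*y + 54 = -7*b^3 + b^2*(y - 114) + b*(7*y^2 - 74*y - 125) - y^3 + 8*y^2 + 95*y + 150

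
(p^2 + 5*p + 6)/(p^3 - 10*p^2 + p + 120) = (p + 2)/(p^2 - 13*p + 40)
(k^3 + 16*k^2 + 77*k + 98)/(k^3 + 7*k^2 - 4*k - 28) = (k + 7)/(k - 2)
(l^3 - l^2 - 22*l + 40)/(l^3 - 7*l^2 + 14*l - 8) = (l + 5)/(l - 1)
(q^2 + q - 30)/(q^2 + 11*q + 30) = (q - 5)/(q + 5)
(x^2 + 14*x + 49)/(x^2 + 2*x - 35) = (x + 7)/(x - 5)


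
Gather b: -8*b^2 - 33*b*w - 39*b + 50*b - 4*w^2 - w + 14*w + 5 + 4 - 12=-8*b^2 + b*(11 - 33*w) - 4*w^2 + 13*w - 3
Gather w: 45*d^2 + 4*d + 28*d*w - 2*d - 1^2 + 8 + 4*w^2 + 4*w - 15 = 45*d^2 + 2*d + 4*w^2 + w*(28*d + 4) - 8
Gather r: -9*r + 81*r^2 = 81*r^2 - 9*r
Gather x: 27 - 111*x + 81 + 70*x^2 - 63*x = 70*x^2 - 174*x + 108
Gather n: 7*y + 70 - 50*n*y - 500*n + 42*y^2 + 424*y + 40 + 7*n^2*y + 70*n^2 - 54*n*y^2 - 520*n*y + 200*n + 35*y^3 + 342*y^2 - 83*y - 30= n^2*(7*y + 70) + n*(-54*y^2 - 570*y - 300) + 35*y^3 + 384*y^2 + 348*y + 80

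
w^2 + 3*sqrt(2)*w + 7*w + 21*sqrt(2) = (w + 7)*(w + 3*sqrt(2))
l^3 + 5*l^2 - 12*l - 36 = (l - 3)*(l + 2)*(l + 6)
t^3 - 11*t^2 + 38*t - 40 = (t - 5)*(t - 4)*(t - 2)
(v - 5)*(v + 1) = v^2 - 4*v - 5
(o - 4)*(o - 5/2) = o^2 - 13*o/2 + 10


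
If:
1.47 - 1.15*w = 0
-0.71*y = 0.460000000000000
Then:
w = 1.28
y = -0.65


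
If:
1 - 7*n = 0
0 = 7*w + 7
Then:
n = 1/7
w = -1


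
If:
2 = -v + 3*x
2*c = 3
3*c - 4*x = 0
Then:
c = 3/2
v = 11/8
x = 9/8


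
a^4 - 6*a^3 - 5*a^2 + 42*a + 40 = (a - 5)*(a - 4)*(a + 1)*(a + 2)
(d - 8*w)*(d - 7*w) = d^2 - 15*d*w + 56*w^2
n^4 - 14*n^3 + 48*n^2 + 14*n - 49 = (n - 7)^2*(n - 1)*(n + 1)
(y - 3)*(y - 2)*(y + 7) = y^3 + 2*y^2 - 29*y + 42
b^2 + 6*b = b*(b + 6)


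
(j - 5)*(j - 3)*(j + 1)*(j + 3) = j^4 - 4*j^3 - 14*j^2 + 36*j + 45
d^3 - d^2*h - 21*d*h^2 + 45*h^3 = (d - 3*h)^2*(d + 5*h)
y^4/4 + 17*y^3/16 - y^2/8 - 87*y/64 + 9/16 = (y/4 + 1)*(y - 3/4)*(y - 1/2)*(y + 3/2)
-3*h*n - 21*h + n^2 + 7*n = (-3*h + n)*(n + 7)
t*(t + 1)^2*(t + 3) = t^4 + 5*t^3 + 7*t^2 + 3*t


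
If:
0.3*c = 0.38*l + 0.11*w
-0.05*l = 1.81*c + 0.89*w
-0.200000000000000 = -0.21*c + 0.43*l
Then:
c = -0.51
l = -0.71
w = 1.08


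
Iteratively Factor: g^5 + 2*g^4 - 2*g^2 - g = (g)*(g^4 + 2*g^3 - 2*g - 1) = g*(g + 1)*(g^3 + g^2 - g - 1) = g*(g - 1)*(g + 1)*(g^2 + 2*g + 1) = g*(g - 1)*(g + 1)^2*(g + 1)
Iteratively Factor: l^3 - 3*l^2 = (l)*(l^2 - 3*l) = l*(l - 3)*(l)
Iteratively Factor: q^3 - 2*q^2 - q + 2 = (q + 1)*(q^2 - 3*q + 2) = (q - 1)*(q + 1)*(q - 2)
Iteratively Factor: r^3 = (r)*(r^2) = r^2*(r)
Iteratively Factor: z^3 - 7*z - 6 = (z - 3)*(z^2 + 3*z + 2) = (z - 3)*(z + 2)*(z + 1)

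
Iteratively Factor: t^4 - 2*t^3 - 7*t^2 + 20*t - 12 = (t + 3)*(t^3 - 5*t^2 + 8*t - 4) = (t - 2)*(t + 3)*(t^2 - 3*t + 2) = (t - 2)^2*(t + 3)*(t - 1)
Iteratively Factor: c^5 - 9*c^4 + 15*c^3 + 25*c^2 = (c)*(c^4 - 9*c^3 + 15*c^2 + 25*c) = c*(c + 1)*(c^3 - 10*c^2 + 25*c) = c*(c - 5)*(c + 1)*(c^2 - 5*c) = c*(c - 5)^2*(c + 1)*(c)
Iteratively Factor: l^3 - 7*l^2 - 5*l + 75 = (l - 5)*(l^2 - 2*l - 15) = (l - 5)^2*(l + 3)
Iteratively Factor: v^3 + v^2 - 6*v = (v + 3)*(v^2 - 2*v) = v*(v + 3)*(v - 2)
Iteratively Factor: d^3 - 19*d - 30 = (d + 3)*(d^2 - 3*d - 10) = (d - 5)*(d + 3)*(d + 2)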